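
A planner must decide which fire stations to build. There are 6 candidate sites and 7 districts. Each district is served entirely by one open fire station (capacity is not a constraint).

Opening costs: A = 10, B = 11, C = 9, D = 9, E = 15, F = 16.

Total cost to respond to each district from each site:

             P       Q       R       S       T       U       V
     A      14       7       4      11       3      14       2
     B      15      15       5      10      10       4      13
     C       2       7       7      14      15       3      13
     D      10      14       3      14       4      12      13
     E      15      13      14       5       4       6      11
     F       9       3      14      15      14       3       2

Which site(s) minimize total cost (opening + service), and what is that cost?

Open A and C; minimum total cost 51.

For any fixed open set, each district goes to its cheapest open site; total = fixed + service.
{A, C}: P→C 2, Q→A 7, R→A 4, S→A 11, T→A 3, U→C 3, V→A 2. Service 32; fixed 19; total 51.
{A, C, D}: service 31 + fixed 28 = 59
{A, C, E}: P→C 2, Q→A 7, R→A 4, S→E 5, T→A 3, U→C 3, V→A 2. Service 26; fixed 34; total 60.
{A, B, C, D, E, F}: service 21 + fixed 70 = 91
No other subset beats 51.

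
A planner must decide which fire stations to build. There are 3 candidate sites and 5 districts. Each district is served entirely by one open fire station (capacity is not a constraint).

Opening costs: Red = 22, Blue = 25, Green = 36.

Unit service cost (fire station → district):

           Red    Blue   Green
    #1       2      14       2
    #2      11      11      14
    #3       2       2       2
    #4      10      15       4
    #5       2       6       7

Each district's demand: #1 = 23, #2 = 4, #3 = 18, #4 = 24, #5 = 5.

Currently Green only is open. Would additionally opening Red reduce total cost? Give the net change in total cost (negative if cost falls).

Current service cost with {Green}: 269.
Adding Red: each district re-picks its cheapest; new service cost 232, saving 37.
Extra fixed cost: 22. Net change = 22 − 37 = -15.
(Totals: 305 → 290.)

Yes — net change −15 (cost falls by 15).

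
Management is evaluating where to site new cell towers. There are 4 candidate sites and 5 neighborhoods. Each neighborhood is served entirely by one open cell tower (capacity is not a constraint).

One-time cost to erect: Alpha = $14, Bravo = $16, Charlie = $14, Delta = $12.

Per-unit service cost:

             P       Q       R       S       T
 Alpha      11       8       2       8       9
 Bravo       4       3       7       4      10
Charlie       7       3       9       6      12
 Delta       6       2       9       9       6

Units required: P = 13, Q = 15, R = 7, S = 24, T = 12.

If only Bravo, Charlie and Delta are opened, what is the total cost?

Each neighborhood is assigned to its cheapest site among the open ones.
{Bravo, Charlie, Delta}: P→Bravo 4·13=52, Q→Delta 2·15=30, R→Bravo 7·7=49, S→Bravo 4·24=96, T→Delta 6·12=72. Service 299; fixed 42; total 341.

Total cost: 341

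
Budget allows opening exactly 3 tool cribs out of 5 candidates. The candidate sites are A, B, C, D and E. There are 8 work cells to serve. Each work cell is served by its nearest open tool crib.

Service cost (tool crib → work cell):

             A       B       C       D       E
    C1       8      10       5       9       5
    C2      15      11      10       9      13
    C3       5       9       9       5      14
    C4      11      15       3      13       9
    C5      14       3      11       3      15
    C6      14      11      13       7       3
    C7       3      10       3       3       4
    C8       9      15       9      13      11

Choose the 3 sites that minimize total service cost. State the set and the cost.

Choose C, D and E; total service cost 40.

With exactly 3 open, each work cell uses its cheapest among the chosen.
{C, D, E}: C1→C 5, C2→D 9, C3→D 5, C4→C 3, C5→D 3, C6→E 3, C7→C 3, C8→C 9. Service cost 40.
{A, C, D}: service cost 44
{B, C, D}: service cost 44
Among all 10 size-3 choices, {C, D, E} is lowest.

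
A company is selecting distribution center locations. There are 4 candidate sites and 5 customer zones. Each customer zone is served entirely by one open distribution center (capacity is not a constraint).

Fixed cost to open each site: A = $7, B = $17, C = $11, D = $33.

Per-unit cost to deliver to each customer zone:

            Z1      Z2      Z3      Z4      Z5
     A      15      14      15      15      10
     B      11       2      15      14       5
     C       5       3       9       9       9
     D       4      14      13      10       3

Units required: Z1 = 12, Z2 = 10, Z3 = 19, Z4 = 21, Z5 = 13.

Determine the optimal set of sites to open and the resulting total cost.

Open C and D; minimum total cost 521.

For any fixed open set, each customer zone goes to its cheapest open site; total = fixed + service.
{C, D}: Z1→D 4·12=48, Z2→C 3·10=30, Z3→C 9·19=171, Z4→C 9·21=189, Z5→D 3·13=39. Service 477; fixed 44; total 521.
{A, C, D}: service 477 + fixed 51 = 528
{B, C, D}: service 467 + fixed 61 = 528
{A, B, C, D}: service 467 + fixed 68 = 535
No other subset beats 521.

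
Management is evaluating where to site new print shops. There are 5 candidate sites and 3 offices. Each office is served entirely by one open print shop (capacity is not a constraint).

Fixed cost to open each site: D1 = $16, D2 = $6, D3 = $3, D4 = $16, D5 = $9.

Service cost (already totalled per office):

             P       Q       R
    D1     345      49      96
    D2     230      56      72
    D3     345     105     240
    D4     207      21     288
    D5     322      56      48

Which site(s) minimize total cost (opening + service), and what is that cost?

Open D4 and D5; minimum total cost 301.

For any fixed open set, each office goes to its cheapest open site; total = fixed + service.
{D4, D5}: P→D4 207, Q→D4 21, R→D5 48. Service 276; fixed 25; total 301.
{D3, D4, D5}: service 276 + fixed 28 = 304
{D2, D4, D5}: P→D4 207, Q→D4 21, R→D5 48. Service 276; fixed 31; total 307.
{D1, D2, D3, D4, D5}: service 276 + fixed 50 = 326
No other subset beats 301.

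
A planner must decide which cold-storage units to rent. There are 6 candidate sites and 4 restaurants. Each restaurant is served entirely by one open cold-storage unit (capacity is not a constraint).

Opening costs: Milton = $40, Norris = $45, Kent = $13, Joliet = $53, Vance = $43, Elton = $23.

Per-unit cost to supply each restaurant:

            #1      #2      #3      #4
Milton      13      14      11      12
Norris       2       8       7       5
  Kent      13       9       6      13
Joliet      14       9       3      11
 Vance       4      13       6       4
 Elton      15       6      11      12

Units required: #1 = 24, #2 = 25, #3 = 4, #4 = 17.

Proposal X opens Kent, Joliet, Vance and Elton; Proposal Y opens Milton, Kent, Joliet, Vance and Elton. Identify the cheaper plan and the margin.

Proposal X: {Kent, Joliet, Vance, Elton}: #1→Vance 4·24=96, #2→Elton 6·25=150, #3→Joliet 3·4=12, #4→Vance 4·17=68. Service 326; fixed 132; total 458.
Proposal Y: {Milton, Kent, Joliet, Vance, Elton}: #1→Vance 4·24=96, #2→Elton 6·25=150, #3→Joliet 3·4=12, #4→Vance 4·17=68. Service 326; fixed 172; total 498.
Difference: |458 − 498| = 40.

Proposal X is cheaper by 40.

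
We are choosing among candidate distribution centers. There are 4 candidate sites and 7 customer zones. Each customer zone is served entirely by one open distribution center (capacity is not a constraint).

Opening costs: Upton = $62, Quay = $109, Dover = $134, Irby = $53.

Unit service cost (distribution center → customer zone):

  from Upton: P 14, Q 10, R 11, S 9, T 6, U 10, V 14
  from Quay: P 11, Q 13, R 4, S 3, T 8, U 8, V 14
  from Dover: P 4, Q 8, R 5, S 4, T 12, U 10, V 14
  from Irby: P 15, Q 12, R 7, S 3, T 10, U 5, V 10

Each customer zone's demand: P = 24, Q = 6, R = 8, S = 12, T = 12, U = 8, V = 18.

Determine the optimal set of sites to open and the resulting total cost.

For any fixed open set, each customer zone goes to its cheapest open site; total = fixed + service.
{Dover, Irby}: P→Dover 4·24=96, Q→Dover 8·6=48, R→Dover 5·8=40, S→Irby 3·12=36, T→Irby 10·12=120, U→Irby 5·8=40, V→Irby 10·18=180. Service 560; fixed 187; total 747.
{Upton, Dover, Irby}: service 512 + fixed 249 = 761
{Quay, Dover, Irby}: service 528 + fixed 296 = 824
{Upton, Quay, Dover, Irby}: P→Dover 4·24=96, Q→Dover 8·6=48, R→Quay 4·8=32, S→Quay 3·12=36, T→Upton 6·12=72, U→Irby 5·8=40, V→Irby 10·18=180. Service 504; fixed 358; total 862.
No other subset beats 747.

Open Dover and Irby; minimum total cost 747.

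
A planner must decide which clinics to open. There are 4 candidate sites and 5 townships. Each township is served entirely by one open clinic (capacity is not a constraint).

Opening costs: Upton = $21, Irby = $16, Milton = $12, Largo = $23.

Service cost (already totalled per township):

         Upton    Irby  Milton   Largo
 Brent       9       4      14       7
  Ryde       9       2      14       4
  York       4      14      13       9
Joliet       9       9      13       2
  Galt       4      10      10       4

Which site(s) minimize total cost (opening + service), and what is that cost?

Open Largo only; minimum total cost 49.

For any fixed open set, each township goes to its cheapest open site; total = fixed + service.
{Largo}: Brent→Largo 7, Ryde→Largo 4, York→Largo 9, Joliet→Largo 2, Galt→Largo 4. Service 26; fixed 23; total 49.
{Irby}: Brent→Irby 4, Ryde→Irby 2, York→Irby 14, Joliet→Irby 9, Galt→Irby 10. Service 39; fixed 16; total 55.
{Upton}: service 35 + fixed 21 = 56
{Upton, Irby, Milton, Largo}: service 16 + fixed 72 = 88
(All 15 nonempty subsets were checked; Largo only is lowest.)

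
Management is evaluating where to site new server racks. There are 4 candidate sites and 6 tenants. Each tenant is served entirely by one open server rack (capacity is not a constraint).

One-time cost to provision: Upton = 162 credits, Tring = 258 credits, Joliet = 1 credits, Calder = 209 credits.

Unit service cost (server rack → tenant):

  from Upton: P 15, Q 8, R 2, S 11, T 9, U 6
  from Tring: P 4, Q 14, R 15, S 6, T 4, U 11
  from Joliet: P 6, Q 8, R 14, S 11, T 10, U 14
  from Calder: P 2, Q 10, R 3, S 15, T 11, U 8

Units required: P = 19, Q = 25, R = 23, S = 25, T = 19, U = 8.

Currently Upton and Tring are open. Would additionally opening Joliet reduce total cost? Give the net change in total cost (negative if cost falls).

Current service cost with {Upton, Tring}: 596.
Adding Joliet: each tenant re-picks its cheapest; new service cost 596, saving 0.
Extra fixed cost: 1. Net change = 1 − 0 = 1.
(Totals: 1016 → 1017.)

No — net change +1 (cost rises by 1).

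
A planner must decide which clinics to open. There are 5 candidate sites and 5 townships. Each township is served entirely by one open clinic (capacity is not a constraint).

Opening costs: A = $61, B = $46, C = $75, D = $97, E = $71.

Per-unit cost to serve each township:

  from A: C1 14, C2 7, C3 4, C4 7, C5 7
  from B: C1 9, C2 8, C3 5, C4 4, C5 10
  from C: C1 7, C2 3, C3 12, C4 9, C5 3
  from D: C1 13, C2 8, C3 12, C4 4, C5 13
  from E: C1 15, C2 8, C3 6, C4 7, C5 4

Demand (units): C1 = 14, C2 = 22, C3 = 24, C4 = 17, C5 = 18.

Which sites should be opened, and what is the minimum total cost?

For any fixed open set, each township goes to its cheapest open site; total = fixed + service.
{B, C}: C1→C 7·14=98, C2→C 3·22=66, C3→B 5·24=120, C4→B 4·17=68, C5→C 3·18=54. Service 406; fixed 121; total 527.
{A, B, C}: C1→C 7·14=98, C2→C 3·22=66, C3→A 4·24=96, C4→B 4·17=68, C5→C 3·18=54. Service 382; fixed 182; total 564.
{A, C}: service 433 + fixed 136 = 569
{A, B, C, D, E}: service 382 + fixed 350 = 732
No other subset beats 527.

Open B and C; minimum total cost 527.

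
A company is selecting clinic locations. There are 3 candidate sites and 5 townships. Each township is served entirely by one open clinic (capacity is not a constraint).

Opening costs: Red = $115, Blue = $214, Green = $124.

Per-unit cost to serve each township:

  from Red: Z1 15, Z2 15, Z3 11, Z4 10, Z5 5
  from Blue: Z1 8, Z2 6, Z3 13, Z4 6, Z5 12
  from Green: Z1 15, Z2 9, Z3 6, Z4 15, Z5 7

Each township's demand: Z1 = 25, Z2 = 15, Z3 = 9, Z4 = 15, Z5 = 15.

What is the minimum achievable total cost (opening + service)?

For any fixed open set, each township goes to its cheapest open site; total = fixed + service.
{Blue, Green}: Z1→Blue 8·25=200, Z2→Blue 6·15=90, Z3→Green 6·9=54, Z4→Blue 6·15=90, Z5→Green 7·15=105. Service 539; fixed 338; total 877.
{Red, Blue}: service 554 + fixed 329 = 883
{Blue}: service 677 + fixed 214 = 891
{Red, Blue, Green}: Z1→Blue 8·25=200, Z2→Blue 6·15=90, Z3→Green 6·9=54, Z4→Blue 6·15=90, Z5→Red 5·15=75. Service 509; fixed 453; total 962.
(All 7 nonempty subsets were checked; Blue and Green is lowest.)

Minimum total cost: 877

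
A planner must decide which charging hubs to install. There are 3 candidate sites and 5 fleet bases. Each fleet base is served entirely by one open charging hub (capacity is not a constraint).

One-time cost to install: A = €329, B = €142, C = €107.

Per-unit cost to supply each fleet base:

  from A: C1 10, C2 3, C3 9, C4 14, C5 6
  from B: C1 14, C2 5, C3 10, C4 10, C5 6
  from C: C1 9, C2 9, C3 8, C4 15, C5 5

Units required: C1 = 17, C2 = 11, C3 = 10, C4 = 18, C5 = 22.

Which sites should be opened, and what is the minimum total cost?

For any fixed open set, each fleet base goes to its cheapest open site; total = fixed + service.
{C}: C1→C 9·17=153, C2→C 9·11=99, C3→C 8·10=80, C4→C 15·18=270, C5→C 5·22=110. Service 712; fixed 107; total 819.
{B, C}: service 578 + fixed 249 = 827
{B}: C1→B 14·17=238, C2→B 5·11=55, C3→B 10·10=100, C4→B 10·18=180, C5→B 6·22=132. Service 705; fixed 142; total 847.
{A, B, C}: service 556 + fixed 578 = 1134
No other subset beats 819.

Open C only; minimum total cost 819.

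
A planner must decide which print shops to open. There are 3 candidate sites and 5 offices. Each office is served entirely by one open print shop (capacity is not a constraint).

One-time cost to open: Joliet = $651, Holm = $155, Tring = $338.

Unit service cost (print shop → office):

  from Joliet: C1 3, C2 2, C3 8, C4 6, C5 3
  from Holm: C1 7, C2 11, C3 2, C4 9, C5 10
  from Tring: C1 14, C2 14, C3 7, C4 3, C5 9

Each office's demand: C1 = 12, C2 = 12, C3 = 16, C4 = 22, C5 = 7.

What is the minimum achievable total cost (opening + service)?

For any fixed open set, each office goes to its cheapest open site; total = fixed + service.
{Holm}: C1→Holm 7·12=84, C2→Holm 11·12=132, C3→Holm 2·16=32, C4→Holm 9·22=198, C5→Holm 10·7=70. Service 516; fixed 155; total 671.
{Holm, Tring}: service 377 + fixed 493 = 870
{Tring}: service 577 + fixed 338 = 915
{Joliet, Holm, Tring}: C1→Joliet 3·12=36, C2→Joliet 2·12=24, C3→Holm 2·16=32, C4→Tring 3·22=66, C5→Joliet 3·7=21. Service 179; fixed 1144; total 1323.
No other subset beats 671.

Minimum total cost: 671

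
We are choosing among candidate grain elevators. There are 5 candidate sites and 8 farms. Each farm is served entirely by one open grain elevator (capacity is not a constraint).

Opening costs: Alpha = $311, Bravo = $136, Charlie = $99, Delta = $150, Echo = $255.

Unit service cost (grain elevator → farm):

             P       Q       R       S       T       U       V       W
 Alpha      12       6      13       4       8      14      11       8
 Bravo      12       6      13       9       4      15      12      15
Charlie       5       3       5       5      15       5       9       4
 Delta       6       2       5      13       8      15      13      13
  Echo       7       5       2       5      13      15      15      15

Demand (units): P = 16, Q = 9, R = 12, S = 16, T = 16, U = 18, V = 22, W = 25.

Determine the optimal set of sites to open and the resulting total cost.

Open Bravo and Charlie; minimum total cost 934.

For any fixed open set, each farm goes to its cheapest open site; total = fixed + service.
{Bravo, Charlie}: P→Charlie 5·16=80, Q→Charlie 3·9=27, R→Charlie 5·12=60, S→Charlie 5·16=80, T→Bravo 4·16=64, U→Charlie 5·18=90, V→Charlie 9·22=198, W→Charlie 4·25=100. Service 699; fixed 235; total 934.
{Charlie}: service 875 + fixed 99 = 974
{Charlie, Delta}: P→Charlie 5·16=80, Q→Delta 2·9=18, R→Charlie 5·12=60, S→Charlie 5·16=80, T→Delta 8·16=128, U→Charlie 5·18=90, V→Charlie 9·22=198, W→Charlie 4·25=100. Service 754; fixed 249; total 1003.
{Alpha, Bravo, Charlie, Delta, Echo}: P→Charlie 5·16=80, Q→Delta 2·9=18, R→Echo 2·12=24, S→Alpha 4·16=64, T→Bravo 4·16=64, U→Charlie 5·18=90, V→Charlie 9·22=198, W→Charlie 4·25=100. Service 638; fixed 951; total 1589.
No other subset beats 934.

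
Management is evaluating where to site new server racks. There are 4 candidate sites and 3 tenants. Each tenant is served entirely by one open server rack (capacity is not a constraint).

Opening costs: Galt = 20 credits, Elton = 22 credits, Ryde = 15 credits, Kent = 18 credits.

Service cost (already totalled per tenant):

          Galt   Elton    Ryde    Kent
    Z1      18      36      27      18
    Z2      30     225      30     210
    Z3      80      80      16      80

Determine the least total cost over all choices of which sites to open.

Minimum total cost: 88

For any fixed open set, each tenant goes to its cheapest open site; total = fixed + service.
{Ryde}: Z1→Ryde 27, Z2→Ryde 30, Z3→Ryde 16. Service 73; fixed 15; total 88.
{Ryde, Kent}: Z1→Kent 18, Z2→Ryde 30, Z3→Ryde 16. Service 64; fixed 33; total 97.
{Galt, Ryde}: service 64 + fixed 35 = 99
{Galt, Elton, Ryde, Kent}: service 64 + fixed 75 = 139
No other subset beats 88.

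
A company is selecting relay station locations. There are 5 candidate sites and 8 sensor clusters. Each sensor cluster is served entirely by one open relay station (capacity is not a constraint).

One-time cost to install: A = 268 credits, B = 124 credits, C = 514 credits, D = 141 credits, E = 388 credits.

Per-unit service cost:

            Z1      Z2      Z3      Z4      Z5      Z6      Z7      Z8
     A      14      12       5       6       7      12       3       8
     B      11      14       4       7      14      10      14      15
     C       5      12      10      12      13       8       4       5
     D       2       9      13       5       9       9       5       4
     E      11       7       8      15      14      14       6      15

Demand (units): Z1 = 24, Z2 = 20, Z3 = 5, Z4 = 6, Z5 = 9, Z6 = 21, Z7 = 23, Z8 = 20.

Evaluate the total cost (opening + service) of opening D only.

Total cost: 929

Each sensor cluster is assigned to its cheapest site among the open ones.
{D}: Z1→D 2·24=48, Z2→D 9·20=180, Z3→D 13·5=65, Z4→D 5·6=30, Z5→D 9·9=81, Z6→D 9·21=189, Z7→D 5·23=115, Z8→D 4·20=80. Service 788; fixed 141; total 929.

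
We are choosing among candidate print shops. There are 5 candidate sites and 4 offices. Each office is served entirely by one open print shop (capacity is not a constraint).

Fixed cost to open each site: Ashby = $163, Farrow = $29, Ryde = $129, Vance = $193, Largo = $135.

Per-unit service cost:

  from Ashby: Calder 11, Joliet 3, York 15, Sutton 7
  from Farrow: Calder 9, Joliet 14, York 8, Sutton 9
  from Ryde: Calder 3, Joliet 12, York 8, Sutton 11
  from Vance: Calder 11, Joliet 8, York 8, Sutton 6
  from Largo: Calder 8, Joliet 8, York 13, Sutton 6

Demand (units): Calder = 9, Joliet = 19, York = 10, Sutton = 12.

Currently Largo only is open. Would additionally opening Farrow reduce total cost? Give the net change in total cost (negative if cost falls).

Current service cost with {Largo}: 426.
Adding Farrow: each office re-picks its cheapest; new service cost 376, saving 50.
Extra fixed cost: 29. Net change = 29 − 50 = -21.
(Totals: 561 → 540.)

Yes — net change −21 (cost falls by 21).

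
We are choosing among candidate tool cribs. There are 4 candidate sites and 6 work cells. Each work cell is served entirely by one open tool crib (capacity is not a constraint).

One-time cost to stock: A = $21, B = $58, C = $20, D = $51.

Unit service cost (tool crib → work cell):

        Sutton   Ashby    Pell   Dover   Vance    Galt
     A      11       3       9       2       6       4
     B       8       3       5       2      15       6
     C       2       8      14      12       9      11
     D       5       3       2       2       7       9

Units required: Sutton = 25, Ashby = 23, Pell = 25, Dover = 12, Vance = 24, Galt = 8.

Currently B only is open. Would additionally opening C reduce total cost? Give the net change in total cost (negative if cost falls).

Current service cost with {B}: 826.
Adding C: each work cell re-picks its cheapest; new service cost 532, saving 294.
Extra fixed cost: 20. Net change = 20 − 294 = -274.
(Totals: 884 → 610.)

Yes — net change −274 (cost falls by 274).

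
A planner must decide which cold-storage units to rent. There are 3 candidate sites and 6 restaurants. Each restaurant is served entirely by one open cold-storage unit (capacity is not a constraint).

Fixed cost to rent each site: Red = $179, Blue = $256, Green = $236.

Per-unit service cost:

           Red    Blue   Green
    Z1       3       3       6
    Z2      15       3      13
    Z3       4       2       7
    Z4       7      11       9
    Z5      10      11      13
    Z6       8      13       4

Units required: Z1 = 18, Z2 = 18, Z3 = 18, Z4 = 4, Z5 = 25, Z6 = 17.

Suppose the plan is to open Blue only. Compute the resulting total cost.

Each restaurant is assigned to its cheapest site among the open ones.
{Blue}: Z1→Blue 3·18=54, Z2→Blue 3·18=54, Z3→Blue 2·18=36, Z4→Blue 11·4=44, Z5→Blue 11·25=275, Z6→Blue 13·17=221. Service 684; fixed 256; total 940.

Total cost: 940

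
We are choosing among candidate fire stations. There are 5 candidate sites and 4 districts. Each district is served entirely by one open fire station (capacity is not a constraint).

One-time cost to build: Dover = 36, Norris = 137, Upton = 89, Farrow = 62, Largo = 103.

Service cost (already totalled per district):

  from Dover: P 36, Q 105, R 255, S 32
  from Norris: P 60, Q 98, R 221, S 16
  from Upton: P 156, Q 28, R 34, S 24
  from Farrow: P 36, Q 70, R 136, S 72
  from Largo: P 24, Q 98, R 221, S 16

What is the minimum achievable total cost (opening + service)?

Minimum total cost: 247

For any fixed open set, each district goes to its cheapest open site; total = fixed + service.
{Dover, Upton}: P→Dover 36, Q→Upton 28, R→Upton 34, S→Upton 24. Service 122; fixed 125; total 247.
{Upton, Farrow}: service 122 + fixed 151 = 273
{Upton, Largo}: service 102 + fixed 192 = 294
{Dover, Norris, Upton, Farrow, Largo}: P→Largo 24, Q→Upton 28, R→Upton 34, S→Norris 16. Service 102; fixed 427; total 529.
No other subset beats 247.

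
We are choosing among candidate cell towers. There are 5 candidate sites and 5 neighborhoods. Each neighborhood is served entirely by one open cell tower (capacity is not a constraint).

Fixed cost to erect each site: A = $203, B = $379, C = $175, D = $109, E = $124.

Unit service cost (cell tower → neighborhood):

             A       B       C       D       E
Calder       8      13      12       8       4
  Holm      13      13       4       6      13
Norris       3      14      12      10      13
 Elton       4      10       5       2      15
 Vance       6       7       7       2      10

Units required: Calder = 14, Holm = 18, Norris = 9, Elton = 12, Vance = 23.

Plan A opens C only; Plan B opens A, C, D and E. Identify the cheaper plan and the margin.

Plan A is cheaper by 92.

Plan A: {C}: Calder→C 12·14=168, Holm→C 4·18=72, Norris→C 12·9=108, Elton→C 5·12=60, Vance→C 7·23=161. Service 569; fixed 175; total 744.
Plan B: {A, C, D, E}: Calder→E 4·14=56, Holm→C 4·18=72, Norris→A 3·9=27, Elton→D 2·12=24, Vance→D 2·23=46. Service 225; fixed 611; total 836.
Difference: |744 − 836| = 92.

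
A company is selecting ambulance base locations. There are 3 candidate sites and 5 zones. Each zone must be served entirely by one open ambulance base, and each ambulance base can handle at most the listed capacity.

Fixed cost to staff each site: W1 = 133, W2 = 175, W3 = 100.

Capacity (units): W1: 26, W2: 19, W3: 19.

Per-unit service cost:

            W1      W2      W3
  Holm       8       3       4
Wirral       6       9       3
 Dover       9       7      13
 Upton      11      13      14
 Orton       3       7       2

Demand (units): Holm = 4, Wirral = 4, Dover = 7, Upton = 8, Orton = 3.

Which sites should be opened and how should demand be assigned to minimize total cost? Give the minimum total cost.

Open {W1}: Holm→W1 8·4=32, Wirral→W1 6·4=24, Dover→W1 9·7=63, Upton→W1 11·8=88, Orton→W1 3·3=9.
Loads: W1 carries 26/26. Service 216; fixed 133; total 349.
Next best feasible plan costs 418.

Minimum total cost: 349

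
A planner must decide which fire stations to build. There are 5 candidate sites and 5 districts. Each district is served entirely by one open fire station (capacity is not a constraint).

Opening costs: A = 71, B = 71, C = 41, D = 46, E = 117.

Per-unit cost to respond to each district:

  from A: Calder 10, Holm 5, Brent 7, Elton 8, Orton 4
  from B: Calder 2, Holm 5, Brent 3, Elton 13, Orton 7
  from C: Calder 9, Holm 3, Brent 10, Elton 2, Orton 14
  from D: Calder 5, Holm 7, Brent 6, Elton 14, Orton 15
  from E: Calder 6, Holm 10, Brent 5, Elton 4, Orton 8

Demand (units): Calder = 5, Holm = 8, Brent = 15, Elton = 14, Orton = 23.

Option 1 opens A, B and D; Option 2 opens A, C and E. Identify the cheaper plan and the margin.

Option 2 is cheaper by 9.

Option 1: {A, B, D}: Calder→B 2·5=10, Holm→A 5·8=40, Brent→B 3·15=45, Elton→A 8·14=112, Orton→A 4·23=92. Service 299; fixed 188; total 487.
Option 2: {A, C, E}: Calder→E 6·5=30, Holm→C 3·8=24, Brent→E 5·15=75, Elton→C 2·14=28, Orton→A 4·23=92. Service 249; fixed 229; total 478.
Difference: |487 − 478| = 9.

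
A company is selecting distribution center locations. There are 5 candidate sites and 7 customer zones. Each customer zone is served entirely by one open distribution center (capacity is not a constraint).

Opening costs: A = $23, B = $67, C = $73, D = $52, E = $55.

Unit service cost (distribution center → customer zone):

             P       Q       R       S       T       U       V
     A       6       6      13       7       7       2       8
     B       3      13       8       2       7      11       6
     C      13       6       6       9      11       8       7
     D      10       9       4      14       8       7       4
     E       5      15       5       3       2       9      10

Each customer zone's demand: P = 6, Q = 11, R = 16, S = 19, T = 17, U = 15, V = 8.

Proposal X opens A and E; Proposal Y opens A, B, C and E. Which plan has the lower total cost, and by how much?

Proposal X: {A, E}: P→E 5·6=30, Q→A 6·11=66, R→E 5·16=80, S→E 3·19=57, T→E 2·17=34, U→A 2·15=30, V→A 8·8=64. Service 361; fixed 78; total 439.
Proposal Y: {A, B, C, E}: P→B 3·6=18, Q→A 6·11=66, R→E 5·16=80, S→B 2·19=38, T→E 2·17=34, U→A 2·15=30, V→B 6·8=48. Service 314; fixed 218; total 532.
Difference: |439 − 532| = 93.

Proposal X is cheaper by 93.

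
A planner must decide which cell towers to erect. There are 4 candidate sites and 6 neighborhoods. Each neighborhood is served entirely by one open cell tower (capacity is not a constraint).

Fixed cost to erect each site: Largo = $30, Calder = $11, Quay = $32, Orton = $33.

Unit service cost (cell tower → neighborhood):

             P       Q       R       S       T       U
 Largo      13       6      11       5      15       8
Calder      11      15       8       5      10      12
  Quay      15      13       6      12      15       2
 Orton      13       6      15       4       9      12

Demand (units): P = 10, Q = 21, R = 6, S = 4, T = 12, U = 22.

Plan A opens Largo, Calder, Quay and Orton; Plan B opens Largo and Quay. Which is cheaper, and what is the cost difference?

Plan A is cheaper by 52.

Plan A: {Largo, Calder, Quay, Orton}: P→Calder 11·10=110, Q→Largo 6·21=126, R→Quay 6·6=36, S→Orton 4·4=16, T→Orton 9·12=108, U→Quay 2·22=44. Service 440; fixed 106; total 546.
Plan B: {Largo, Quay}: P→Largo 13·10=130, Q→Largo 6·21=126, R→Quay 6·6=36, S→Largo 5·4=20, T→Largo 15·12=180, U→Quay 2·22=44. Service 536; fixed 62; total 598.
Difference: |546 − 598| = 52.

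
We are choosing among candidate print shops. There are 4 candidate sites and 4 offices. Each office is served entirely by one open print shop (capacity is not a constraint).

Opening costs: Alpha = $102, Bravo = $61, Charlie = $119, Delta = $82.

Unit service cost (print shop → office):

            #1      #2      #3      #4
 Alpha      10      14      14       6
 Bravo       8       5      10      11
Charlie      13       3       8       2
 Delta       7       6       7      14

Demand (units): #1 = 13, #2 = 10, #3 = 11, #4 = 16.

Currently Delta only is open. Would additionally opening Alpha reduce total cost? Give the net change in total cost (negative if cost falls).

Yes — net change −26 (cost falls by 26).

Current service cost with {Delta}: 452.
Adding Alpha: each office re-picks its cheapest; new service cost 324, saving 128.
Extra fixed cost: 102. Net change = 102 − 128 = -26.
(Totals: 534 → 508.)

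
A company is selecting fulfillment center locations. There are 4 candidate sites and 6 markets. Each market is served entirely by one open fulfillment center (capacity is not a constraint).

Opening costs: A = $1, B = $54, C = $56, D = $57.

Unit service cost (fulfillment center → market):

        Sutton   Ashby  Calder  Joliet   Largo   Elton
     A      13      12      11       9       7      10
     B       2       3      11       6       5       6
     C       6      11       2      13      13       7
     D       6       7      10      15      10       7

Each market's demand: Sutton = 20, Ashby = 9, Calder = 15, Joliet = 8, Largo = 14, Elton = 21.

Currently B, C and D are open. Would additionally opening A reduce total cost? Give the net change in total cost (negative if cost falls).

No — net change +1 (cost rises by 1).

Current service cost with {B, C, D}: 341.
Adding A: each market re-picks its cheapest; new service cost 341, saving 0.
Extra fixed cost: 1. Net change = 1 − 0 = 1.
(Totals: 508 → 509.)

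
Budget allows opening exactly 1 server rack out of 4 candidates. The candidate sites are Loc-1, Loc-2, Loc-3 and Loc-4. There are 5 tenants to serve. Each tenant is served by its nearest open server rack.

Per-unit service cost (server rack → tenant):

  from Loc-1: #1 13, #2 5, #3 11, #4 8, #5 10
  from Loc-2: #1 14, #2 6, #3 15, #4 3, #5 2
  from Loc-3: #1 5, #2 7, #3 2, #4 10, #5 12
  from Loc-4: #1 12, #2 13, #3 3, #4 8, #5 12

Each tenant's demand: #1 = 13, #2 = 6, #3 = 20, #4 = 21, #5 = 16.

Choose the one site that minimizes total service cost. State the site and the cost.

Choose Loc-3 only; total service cost 549.

With exactly 1 open, each tenant uses its cheapest among the chosen.
{Loc-3}: #1→Loc-3 5·13=65, #2→Loc-3 7·6=42, #3→Loc-3 2·20=40, #4→Loc-3 10·21=210, #5→Loc-3 12·16=192. Service cost 549.
{Loc-2}: service cost 613
{Loc-4}: service cost 654
Among all 4 size-1 choices, {Loc-3} is lowest.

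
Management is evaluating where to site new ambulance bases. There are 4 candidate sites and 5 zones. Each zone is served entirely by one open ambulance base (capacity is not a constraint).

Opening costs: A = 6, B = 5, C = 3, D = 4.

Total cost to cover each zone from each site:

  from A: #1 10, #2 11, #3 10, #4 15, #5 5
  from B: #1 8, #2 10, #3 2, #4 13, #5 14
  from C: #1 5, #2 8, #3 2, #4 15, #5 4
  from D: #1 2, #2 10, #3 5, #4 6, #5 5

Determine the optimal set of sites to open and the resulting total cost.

For any fixed open set, each zone goes to its cheapest open site; total = fixed + service.
{C, D}: #1→D 2, #2→C 8, #3→C 2, #4→D 6, #5→C 4. Service 22; fixed 7; total 29.
{D}: service 28 + fixed 4 = 32
{B, C, D}: service 22 + fixed 12 = 34
{A, B, C, D}: service 22 + fixed 18 = 40
No other subset beats 29.

Open C and D; minimum total cost 29.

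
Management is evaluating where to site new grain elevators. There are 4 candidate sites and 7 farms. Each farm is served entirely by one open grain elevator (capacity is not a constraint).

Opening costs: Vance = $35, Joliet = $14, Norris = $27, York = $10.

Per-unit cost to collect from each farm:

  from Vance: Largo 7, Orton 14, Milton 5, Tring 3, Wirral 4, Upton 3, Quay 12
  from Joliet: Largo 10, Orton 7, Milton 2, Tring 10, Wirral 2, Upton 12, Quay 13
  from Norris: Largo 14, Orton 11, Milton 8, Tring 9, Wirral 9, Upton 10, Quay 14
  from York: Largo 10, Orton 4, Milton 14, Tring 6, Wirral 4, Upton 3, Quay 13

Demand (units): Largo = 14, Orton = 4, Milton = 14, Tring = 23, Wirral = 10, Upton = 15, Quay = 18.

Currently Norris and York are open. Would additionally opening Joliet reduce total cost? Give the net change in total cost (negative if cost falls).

Yes — net change −90 (cost falls by 90).

Current service cost with {Norris, York}: 725.
Adding Joliet: each farm re-picks its cheapest; new service cost 621, saving 104.
Extra fixed cost: 14. Net change = 14 − 104 = -90.
(Totals: 762 → 672.)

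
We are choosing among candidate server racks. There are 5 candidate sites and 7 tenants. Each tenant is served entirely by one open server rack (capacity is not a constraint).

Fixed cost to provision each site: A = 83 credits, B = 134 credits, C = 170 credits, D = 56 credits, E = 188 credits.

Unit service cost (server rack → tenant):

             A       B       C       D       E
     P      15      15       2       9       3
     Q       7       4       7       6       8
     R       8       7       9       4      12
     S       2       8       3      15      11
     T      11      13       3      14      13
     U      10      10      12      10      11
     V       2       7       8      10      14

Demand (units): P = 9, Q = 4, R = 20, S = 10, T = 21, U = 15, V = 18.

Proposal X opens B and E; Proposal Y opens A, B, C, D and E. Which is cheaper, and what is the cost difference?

Proposal X: {B, E}: P→E 3·9=27, Q→B 4·4=16, R→B 7·20=140, S→B 8·10=80, T→B 13·21=273, U→B 10·15=150, V→B 7·18=126. Service 812; fixed 322; total 1134.
Proposal Y: {A, B, C, D, E}: P→C 2·9=18, Q→B 4·4=16, R→D 4·20=80, S→A 2·10=20, T→C 3·21=63, U→A 10·15=150, V→A 2·18=36. Service 383; fixed 631; total 1014.
Difference: |1134 − 1014| = 120.

Proposal Y is cheaper by 120.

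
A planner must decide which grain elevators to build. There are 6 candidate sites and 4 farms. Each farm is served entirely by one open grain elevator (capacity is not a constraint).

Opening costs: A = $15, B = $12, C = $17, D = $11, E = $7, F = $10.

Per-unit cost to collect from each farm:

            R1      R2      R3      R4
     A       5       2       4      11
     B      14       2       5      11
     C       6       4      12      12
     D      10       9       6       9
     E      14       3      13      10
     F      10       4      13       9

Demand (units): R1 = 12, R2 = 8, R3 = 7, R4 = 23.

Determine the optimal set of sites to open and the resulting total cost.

Open A and F; minimum total cost 336.

For any fixed open set, each farm goes to its cheapest open site; total = fixed + service.
{A, F}: R1→A 5·12=60, R2→A 2·8=16, R3→A 4·7=28, R4→F 9·23=207. Service 311; fixed 25; total 336.
{A, D}: R1→A 5·12=60, R2→A 2·8=16, R3→A 4·7=28, R4→D 9·23=207. Service 311; fixed 26; total 337.
{A, E, F}: service 311 + fixed 32 = 343
{A, B, C, D, E, F}: service 311 + fixed 72 = 383
No other subset beats 336.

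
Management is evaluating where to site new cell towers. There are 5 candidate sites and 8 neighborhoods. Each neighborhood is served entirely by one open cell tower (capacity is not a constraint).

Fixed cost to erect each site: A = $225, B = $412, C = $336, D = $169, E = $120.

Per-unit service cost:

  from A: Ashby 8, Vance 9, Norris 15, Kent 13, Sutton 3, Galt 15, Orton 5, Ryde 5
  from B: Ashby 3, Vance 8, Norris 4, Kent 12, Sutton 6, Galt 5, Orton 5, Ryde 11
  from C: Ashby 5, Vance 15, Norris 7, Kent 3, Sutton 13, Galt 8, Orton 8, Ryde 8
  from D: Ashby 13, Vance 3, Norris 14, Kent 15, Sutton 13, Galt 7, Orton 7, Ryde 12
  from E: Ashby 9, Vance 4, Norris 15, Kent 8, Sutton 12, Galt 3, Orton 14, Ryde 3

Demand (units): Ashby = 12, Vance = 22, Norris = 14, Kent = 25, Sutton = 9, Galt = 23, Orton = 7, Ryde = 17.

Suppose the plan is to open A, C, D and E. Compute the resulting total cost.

Each neighborhood is assigned to its cheapest site among the open ones.
{A, C, D, E}: Ashby→C 5·12=60, Vance→D 3·22=66, Norris→C 7·14=98, Kent→C 3·25=75, Sutton→A 3·9=27, Galt→E 3·23=69, Orton→A 5·7=35, Ryde→E 3·17=51. Service 481; fixed 850; total 1331.

Total cost: 1331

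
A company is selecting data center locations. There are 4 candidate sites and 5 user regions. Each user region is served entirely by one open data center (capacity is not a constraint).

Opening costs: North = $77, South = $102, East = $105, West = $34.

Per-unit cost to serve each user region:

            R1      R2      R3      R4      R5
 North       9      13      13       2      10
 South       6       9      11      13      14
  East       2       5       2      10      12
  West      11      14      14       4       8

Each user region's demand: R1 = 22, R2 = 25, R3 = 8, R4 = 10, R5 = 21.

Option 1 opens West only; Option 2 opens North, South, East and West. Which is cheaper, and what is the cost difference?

Option 1: {West}: R1→West 11·22=242, R2→West 14·25=350, R3→West 14·8=112, R4→West 4·10=40, R5→West 8·21=168. Service 912; fixed 34; total 946.
Option 2: {North, South, East, West}: R1→East 2·22=44, R2→East 5·25=125, R3→East 2·8=16, R4→North 2·10=20, R5→West 8·21=168. Service 373; fixed 318; total 691.
Difference: |946 − 691| = 255.

Option 2 is cheaper by 255.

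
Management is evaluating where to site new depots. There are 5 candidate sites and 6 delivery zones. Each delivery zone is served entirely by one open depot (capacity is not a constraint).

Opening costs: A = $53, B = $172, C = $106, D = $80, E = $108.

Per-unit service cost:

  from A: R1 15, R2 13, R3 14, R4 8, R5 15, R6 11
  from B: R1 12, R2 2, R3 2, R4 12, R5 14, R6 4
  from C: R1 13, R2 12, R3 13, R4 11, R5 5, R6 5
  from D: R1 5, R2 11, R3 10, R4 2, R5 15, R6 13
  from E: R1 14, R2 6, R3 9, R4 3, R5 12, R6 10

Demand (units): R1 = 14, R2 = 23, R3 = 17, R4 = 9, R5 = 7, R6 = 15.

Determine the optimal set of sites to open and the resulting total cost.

Open B and D; minimum total cost 578.

For any fixed open set, each delivery zone goes to its cheapest open site; total = fixed + service.
{B, D}: R1→D 5·14=70, R2→B 2·23=46, R3→B 2·17=34, R4→D 2·9=18, R5→B 14·7=98, R6→B 4·15=60. Service 326; fixed 252; total 578.
{B, C, D}: service 263 + fixed 358 = 621
{A, B, D}: R1→D 5·14=70, R2→B 2·23=46, R3→B 2·17=34, R4→D 2·9=18, R5→B 14·7=98, R6→B 4·15=60. Service 326; fixed 305; total 631.
{A, B, C, D, E}: R1→D 5·14=70, R2→B 2·23=46, R3→B 2·17=34, R4→D 2·9=18, R5→C 5·7=35, R6→B 4·15=60. Service 263; fixed 519; total 782.
No other subset beats 578.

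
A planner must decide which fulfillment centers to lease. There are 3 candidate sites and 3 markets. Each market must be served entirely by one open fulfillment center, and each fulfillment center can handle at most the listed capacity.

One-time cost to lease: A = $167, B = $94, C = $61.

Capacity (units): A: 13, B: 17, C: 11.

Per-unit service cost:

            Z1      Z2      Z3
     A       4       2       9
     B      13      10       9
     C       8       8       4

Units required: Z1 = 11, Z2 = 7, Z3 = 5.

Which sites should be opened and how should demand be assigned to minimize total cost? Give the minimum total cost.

Minimum total cost: 358

Open {B, C}: Z1→C 8·11=88, Z2→B 10·7=70, Z3→B 9·5=45.
Loads: B carries 12/17, C carries 11/11. Service 203; fixed 155; total 358.
Next best feasible plan costs 375.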